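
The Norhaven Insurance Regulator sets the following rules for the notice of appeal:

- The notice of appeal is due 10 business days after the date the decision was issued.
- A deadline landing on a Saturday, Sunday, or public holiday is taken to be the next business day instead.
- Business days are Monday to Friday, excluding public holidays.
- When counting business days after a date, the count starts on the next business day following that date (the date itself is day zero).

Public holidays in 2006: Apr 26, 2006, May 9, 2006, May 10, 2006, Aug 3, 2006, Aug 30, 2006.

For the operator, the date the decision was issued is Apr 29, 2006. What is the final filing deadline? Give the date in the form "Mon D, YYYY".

May 16, 2006

Counting 10 business days after Apr 29, 2006 (skipping weekends and listed holidays) reaches May 16, 2006.
May 16, 2006 (Tuesday) is already a business day.
The final due date is May 16, 2006.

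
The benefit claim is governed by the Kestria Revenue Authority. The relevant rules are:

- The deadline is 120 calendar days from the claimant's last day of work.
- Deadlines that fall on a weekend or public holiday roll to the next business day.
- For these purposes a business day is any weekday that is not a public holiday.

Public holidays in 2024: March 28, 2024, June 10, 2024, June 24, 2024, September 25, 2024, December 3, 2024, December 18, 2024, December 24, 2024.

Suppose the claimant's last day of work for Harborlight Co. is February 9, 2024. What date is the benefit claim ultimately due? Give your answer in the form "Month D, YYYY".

Trigger date February 9, 2024 + 120 calendar days = June 8, 2024.
June 8, 2024 is a Saturday, so it moves to the next business day, June 11, 2024 (Tuesday).
Deadline: June 11, 2024.

June 11, 2024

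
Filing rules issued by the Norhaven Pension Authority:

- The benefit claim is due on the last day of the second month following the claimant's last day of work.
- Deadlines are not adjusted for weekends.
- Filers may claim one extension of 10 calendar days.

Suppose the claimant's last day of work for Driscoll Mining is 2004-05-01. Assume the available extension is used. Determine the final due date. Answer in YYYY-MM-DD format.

The second month after 2004-05-01 is July 2004, whose last day is 2004-07-31.
No adjustment is made for weekends or holidays, so 2004-07-31 stands.
The 10-calendar-day extension moves the deadline from 2004-07-31 to 2004-08-10.
2004-08-10 falls on a Tuesday. The rules make no weekend/holiday allowance, so it remains 2004-08-10.
So the filing is due 2004-08-10.

2004-08-10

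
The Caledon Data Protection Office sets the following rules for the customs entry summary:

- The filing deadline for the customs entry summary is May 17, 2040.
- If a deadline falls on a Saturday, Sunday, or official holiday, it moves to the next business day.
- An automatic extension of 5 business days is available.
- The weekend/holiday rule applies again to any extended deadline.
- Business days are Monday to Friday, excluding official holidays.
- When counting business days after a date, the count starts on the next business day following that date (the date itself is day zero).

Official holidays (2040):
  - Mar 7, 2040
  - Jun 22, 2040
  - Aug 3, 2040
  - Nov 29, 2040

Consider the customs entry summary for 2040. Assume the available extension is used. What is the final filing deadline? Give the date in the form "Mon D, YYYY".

Start from the fixed due date, May 17, 2040.
May 17, 2040 falls on a Thursday, which is a business day, so no adjustment is needed.
Counting 5 further business days from May 17, 2040 reaches May 24, 2040.
May 24, 2040 (Thursday) is already a business day.
So the filing is due May 24, 2040.

May 24, 2040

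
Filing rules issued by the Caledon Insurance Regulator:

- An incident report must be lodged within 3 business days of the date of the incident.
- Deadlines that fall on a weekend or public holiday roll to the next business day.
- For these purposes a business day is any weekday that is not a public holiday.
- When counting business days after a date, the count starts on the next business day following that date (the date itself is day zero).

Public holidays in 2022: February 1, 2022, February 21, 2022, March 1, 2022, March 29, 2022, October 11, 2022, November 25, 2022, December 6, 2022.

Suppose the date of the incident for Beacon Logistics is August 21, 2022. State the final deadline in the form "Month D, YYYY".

August 24, 2022

Counting 3 business days after August 21, 2022 (skipping weekends and listed holidays) reaches August 24, 2022.
August 24, 2022 is a Wednesday and not a listed holiday, so it stands.
Final deadline: August 24, 2022.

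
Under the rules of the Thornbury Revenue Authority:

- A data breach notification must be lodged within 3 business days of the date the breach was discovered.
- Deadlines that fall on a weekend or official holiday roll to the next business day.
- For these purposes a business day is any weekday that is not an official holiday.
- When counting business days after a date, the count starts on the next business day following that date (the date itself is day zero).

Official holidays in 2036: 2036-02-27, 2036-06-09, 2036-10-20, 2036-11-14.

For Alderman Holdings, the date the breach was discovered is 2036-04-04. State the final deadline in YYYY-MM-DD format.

2036-04-09

Counting 3 business days after 2036-04-04 (skipping weekends and listed holidays) reaches 2036-04-09.
2036-04-09 (Wednesday) is already a business day.
Deadline: 2036-04-09.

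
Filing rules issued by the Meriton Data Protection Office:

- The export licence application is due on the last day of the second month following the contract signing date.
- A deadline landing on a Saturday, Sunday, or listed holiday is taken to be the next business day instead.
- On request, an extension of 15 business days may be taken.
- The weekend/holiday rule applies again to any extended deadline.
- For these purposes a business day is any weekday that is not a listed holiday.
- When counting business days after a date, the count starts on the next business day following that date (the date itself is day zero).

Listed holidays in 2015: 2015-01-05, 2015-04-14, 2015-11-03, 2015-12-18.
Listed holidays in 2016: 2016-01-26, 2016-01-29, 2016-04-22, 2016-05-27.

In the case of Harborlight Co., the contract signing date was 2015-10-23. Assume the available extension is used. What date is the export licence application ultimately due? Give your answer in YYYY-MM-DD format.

2016-01-21

The second month after 2015-10-23 is December 2015, whose last day is 2015-12-31.
2015-12-31 (Thursday) is already a business day.
Applying the 15-business-day extension: 15 business days after 2015-12-31 is 2016-01-21.
Since 2016-01-21 is a Thursday and not a holiday, the date is unchanged.
Deadline: 2016-01-21.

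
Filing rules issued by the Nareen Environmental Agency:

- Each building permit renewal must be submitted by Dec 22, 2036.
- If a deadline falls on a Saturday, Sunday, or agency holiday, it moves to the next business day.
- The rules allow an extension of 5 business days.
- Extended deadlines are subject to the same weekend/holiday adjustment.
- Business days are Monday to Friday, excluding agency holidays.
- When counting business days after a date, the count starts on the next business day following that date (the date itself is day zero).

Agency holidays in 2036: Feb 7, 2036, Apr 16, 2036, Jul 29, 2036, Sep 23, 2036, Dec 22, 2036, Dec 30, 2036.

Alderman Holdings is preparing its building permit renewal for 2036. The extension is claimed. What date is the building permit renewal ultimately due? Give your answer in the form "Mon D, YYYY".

The stated deadline is Dec 22, 2036.
Because Dec 22, 2036 is a listed holiday, the deadline becomes Dec 23, 2036 (Tuesday).
The 5-business-day extension runs from Dec 23, 2036 to Dec 31, 2036.
Dec 31, 2036 falls on a Wednesday, which is a business day, so no adjustment is needed.
So the filing is due Dec 31, 2036.

Dec 31, 2036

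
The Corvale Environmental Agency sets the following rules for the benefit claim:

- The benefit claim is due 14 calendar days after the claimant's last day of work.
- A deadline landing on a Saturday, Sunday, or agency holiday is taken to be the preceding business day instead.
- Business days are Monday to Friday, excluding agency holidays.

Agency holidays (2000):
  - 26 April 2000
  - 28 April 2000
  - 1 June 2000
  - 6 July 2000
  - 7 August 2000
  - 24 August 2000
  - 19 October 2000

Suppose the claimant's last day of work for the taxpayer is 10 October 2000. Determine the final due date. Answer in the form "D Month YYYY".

Adding 14 calendar days to 10 October 2000 gives 24 October 2000.
24 October 2000 is a Tuesday and not a listed holiday, so it stands.
Final deadline: 24 October 2000.

24 October 2000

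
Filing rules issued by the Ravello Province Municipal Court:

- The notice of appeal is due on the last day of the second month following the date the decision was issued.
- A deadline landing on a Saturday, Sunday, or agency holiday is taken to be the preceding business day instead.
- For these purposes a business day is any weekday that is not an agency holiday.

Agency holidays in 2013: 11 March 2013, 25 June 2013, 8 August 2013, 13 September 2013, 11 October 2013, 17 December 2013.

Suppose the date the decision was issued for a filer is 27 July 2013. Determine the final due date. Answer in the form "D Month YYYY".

30 September 2013

2 months after 27 July 2013 falls in September 2013; the last day of that month is 30 September 2013.
Since 30 September 2013 is a Monday and not a holiday, the date is unchanged.
So the filing is due 30 September 2013.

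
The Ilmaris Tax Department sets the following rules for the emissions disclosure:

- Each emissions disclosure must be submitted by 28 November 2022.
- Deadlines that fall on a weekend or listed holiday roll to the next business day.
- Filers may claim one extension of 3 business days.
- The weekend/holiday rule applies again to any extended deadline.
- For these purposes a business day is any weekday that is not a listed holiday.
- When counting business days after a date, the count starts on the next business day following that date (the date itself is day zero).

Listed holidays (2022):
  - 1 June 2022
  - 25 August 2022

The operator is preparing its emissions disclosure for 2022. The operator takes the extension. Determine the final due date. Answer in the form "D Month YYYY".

1 December 2022

The stated deadline is 28 November 2022.
28 November 2022 is a Monday and not a listed holiday, so it stands.
The 3-business-day extension runs from 28 November 2022 to 1 December 2022.
1 December 2022 (Thursday) is already a business day.
The final due date is 1 December 2022.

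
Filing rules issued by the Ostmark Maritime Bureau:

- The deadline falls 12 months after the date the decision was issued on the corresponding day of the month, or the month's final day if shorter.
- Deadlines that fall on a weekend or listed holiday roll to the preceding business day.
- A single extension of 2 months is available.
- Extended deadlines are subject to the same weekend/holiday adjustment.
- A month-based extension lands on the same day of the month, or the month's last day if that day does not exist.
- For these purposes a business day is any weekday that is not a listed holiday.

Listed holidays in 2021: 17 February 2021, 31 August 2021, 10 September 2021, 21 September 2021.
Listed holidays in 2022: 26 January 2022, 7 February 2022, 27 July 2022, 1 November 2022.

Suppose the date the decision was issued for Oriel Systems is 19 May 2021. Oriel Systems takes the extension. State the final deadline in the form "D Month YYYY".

19 July 2022

12 months from 19 May 2021 is 19 May 2022.
19 May 2022 falls on a Thursday, which is a business day, so no adjustment is needed.
Applying the 2 months extension: 2 months after 19 May 2022 is 19 July 2022.
Since 19 July 2022 is a Tuesday and not a holiday, the date is unchanged.
Deadline: 19 July 2022.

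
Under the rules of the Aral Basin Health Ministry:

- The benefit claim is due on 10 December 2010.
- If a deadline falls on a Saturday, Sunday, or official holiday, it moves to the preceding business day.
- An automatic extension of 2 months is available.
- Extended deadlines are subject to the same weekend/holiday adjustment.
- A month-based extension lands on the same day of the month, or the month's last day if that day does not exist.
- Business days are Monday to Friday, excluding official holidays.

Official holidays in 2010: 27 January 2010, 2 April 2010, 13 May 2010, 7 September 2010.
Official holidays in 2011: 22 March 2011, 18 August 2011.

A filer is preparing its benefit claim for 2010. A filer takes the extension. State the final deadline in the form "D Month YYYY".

10 February 2011

The stated deadline is 10 December 2010.
10 December 2010 falls on a Friday, which is a business day, so no adjustment is needed.
Add 2 months to 10 December 2010: 10 February 2011.
10 February 2011 is a Thursday and not a listed holiday, so it stands.
So the filing is due 10 February 2011.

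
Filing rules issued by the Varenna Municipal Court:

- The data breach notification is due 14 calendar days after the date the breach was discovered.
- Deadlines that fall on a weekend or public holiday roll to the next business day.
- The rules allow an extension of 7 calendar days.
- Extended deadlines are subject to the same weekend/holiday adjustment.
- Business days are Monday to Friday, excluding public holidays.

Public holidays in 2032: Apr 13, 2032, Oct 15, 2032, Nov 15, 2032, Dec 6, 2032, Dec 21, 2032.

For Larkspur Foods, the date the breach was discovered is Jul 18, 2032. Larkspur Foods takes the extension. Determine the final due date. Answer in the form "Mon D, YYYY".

Trigger date Jul 18, 2032 + 14 calendar days = Aug 1, 2032.
Aug 1, 2032 is a Sunday, so it moves to the next business day, Aug 2, 2032 (Monday).
Add the 7 calendar-day extension to Aug 2, 2032: Aug 9, 2032.
Aug 9, 2032 falls on a Monday, which is a business day, so no adjustment is needed.
Deadline: Aug 9, 2032.

Aug 9, 2032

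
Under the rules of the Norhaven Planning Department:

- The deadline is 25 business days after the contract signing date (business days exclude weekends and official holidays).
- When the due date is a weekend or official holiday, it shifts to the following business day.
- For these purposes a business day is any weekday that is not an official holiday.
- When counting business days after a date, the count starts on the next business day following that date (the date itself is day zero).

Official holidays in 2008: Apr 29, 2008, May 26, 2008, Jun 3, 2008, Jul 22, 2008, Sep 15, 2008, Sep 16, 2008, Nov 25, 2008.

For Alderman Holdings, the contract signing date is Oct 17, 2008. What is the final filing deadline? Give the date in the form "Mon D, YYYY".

Starting the day after Oct 17, 2008 and counting 25 business days lands on Nov 21, 2008.
Nov 21, 2008 falls on a Friday, which is a business day, so no adjustment is needed.
The final due date is Nov 21, 2008.

Nov 21, 2008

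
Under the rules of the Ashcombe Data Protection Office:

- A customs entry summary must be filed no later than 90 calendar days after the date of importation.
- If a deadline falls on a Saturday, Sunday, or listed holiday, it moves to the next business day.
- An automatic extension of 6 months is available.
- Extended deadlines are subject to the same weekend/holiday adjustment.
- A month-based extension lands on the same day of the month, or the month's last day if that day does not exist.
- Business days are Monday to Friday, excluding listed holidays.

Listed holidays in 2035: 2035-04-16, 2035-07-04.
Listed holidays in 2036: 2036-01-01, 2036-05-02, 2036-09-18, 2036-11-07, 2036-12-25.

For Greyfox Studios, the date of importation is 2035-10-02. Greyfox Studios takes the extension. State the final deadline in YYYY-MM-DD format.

2036-06-30

Trigger date 2035-10-02 + 90 calendar days = 2035-12-31.
2035-12-31 is a Monday and not a listed holiday, so it stands.
Add 6 months to 2035-12-31: 2036-06-30 (day 31 does not exist in June, so the month's last day is used).
2036-06-30 falls on a Monday, which is a business day, so no adjustment is needed.
Final deadline: 2036-06-30.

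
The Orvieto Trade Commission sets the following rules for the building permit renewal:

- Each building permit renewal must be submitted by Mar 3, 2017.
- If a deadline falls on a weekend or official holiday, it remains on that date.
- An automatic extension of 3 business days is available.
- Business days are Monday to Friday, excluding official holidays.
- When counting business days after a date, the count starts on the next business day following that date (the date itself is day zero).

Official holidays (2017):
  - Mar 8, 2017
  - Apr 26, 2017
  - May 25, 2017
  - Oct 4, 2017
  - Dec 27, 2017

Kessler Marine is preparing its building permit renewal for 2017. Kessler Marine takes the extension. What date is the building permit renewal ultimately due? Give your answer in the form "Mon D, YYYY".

Start from the fixed due date, Mar 3, 2017.
Mar 3, 2017 is a Friday; no weekend or holiday adjustment applies.
The 3-business-day extension runs from Mar 3, 2017 to Mar 9, 2017.
No adjustment is made for weekends or holidays, so Mar 9, 2017 stands.
Final deadline: Mar 9, 2017.

Mar 9, 2017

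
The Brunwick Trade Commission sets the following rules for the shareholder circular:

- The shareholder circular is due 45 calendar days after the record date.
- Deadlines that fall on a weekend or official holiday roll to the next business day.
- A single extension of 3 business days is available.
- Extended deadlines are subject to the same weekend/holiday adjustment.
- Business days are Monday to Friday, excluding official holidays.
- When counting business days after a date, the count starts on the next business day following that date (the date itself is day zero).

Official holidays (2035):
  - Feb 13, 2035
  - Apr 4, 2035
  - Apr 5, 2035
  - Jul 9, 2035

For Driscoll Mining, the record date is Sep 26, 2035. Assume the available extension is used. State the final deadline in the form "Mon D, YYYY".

Nov 15, 2035

Trigger date Sep 26, 2035 + 45 calendar days = Nov 10, 2035.
Nov 10, 2035 is a Saturday; the next business day is Nov 12, 2035 (Monday).
The 3-business-day extension runs from Nov 12, 2035 to Nov 15, 2035.
Since Nov 15, 2035 is a Thursday and not a holiday, the date is unchanged.
So the filing is due Nov 15, 2035.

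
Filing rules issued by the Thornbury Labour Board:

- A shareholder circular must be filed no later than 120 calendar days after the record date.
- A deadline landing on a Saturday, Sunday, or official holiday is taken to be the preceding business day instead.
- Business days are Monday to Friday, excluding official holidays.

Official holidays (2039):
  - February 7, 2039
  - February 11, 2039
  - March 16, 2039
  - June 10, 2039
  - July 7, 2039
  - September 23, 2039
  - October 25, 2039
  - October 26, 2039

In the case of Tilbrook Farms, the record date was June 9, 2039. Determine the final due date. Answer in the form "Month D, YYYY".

Adding 120 calendar days to June 9, 2039 gives October 7, 2039.
October 7, 2039 (Friday) is already a business day.
Final deadline: October 7, 2039.

October 7, 2039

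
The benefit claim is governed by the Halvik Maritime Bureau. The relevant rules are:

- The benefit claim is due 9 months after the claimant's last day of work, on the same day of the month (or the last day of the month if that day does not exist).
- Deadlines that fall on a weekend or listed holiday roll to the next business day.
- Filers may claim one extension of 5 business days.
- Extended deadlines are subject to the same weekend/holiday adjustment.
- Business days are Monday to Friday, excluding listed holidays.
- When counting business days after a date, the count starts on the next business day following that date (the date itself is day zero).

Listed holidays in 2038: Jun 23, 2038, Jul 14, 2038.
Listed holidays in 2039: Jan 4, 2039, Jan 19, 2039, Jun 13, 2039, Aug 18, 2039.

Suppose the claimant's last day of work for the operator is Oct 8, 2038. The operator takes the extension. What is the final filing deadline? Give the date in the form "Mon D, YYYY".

Jul 15, 2039

Moving 9 months forward from Oct 8, 2038 on the corresponding day gives Jul 8, 2039.
Jul 8, 2039 is a Friday and not a listed holiday, so it stands.
Applying the 5-business-day extension: 5 business days after Jul 8, 2039 is Jul 15, 2039.
Since Jul 15, 2039 is a Friday and not a holiday, the date is unchanged.
Deadline: Jul 15, 2039.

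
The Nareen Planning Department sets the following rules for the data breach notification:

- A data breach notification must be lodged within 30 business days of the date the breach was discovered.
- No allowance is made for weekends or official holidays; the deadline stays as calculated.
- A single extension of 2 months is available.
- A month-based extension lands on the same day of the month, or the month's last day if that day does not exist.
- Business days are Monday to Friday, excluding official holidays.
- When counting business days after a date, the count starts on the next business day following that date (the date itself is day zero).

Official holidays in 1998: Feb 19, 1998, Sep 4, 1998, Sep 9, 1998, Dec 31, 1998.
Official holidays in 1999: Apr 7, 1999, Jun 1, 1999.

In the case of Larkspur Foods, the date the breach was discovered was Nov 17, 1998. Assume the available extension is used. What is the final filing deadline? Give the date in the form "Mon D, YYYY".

Counting 30 business days after Nov 17, 1998 (skipping weekends and listed holidays) reaches Dec 29, 1998.
Dec 29, 1998 is a Tuesday; no weekend or holiday adjustment applies.
Applying the 2 months extension: 2 months after Dec 29, 1998 is Feb 28, 1999 (day 29 does not exist in February, so the month's last day is used).
No adjustment is made for weekends or holidays, so Feb 28, 1999 stands.
The final due date is Feb 28, 1999.

Feb 28, 1999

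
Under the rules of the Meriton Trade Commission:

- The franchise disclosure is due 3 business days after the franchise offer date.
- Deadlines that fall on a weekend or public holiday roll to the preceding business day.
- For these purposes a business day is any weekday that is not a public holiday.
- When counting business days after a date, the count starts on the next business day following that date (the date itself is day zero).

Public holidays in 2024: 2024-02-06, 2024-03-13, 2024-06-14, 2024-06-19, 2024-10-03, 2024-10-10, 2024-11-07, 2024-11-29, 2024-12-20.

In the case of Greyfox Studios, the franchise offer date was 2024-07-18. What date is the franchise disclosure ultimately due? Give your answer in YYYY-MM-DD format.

Counting 3 business days after 2024-07-18 (skipping weekends and listed holidays) reaches 2024-07-23.
2024-07-23 (Tuesday) is already a business day.
So the filing is due 2024-07-23.

2024-07-23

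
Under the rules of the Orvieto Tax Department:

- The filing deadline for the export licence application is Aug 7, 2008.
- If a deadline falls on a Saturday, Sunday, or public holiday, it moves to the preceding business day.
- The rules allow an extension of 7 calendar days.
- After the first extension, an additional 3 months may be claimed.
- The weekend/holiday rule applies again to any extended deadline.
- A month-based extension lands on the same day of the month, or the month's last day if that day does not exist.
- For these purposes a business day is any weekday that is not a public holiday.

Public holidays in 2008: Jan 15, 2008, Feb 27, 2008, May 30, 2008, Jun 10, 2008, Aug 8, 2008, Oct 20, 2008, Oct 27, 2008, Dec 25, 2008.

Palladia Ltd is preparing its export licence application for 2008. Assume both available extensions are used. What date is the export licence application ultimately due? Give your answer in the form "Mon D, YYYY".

Start from the fixed due date, Aug 7, 2008.
Aug 7, 2008 is a Thursday and not a listed holiday, so it stands.
Add the 7 calendar-day extension to Aug 7, 2008: Aug 14, 2008.
Aug 14, 2008 falls on a Thursday, which is a business day, so no adjustment is needed.
Add 3 months to Aug 14, 2008: Nov 14, 2008.
Nov 14, 2008 is a Friday and not a listed holiday, so it stands.
So the filing is due Nov 14, 2008.

Nov 14, 2008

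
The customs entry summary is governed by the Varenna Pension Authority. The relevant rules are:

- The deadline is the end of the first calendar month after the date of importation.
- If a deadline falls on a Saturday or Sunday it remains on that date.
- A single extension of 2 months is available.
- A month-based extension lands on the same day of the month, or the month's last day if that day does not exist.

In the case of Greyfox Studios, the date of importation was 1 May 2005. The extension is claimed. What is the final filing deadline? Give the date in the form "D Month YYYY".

1 month after 1 May 2005 is June 2005; that month ends on 30 June 2005.
30 June 2005 falls on a Thursday. The rules make no weekend/holiday allowance, so it remains 30 June 2005.
The 2 months extension carries 30 June 2005 to 30 August 2005.
30 August 2005 falls on a Tuesday. The rules make no weekend/holiday allowance, so it remains 30 August 2005.
So the filing is due 30 August 2005.

30 August 2005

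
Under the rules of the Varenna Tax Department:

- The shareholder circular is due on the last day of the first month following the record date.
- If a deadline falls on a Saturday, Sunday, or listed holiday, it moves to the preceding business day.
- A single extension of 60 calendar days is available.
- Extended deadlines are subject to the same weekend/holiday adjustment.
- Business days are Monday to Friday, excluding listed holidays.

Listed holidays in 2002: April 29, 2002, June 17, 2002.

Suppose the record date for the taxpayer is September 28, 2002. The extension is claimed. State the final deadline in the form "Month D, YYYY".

December 30, 2002

1 month after September 28, 2002 falls in October 2002; the last day of that month is October 31, 2002.
Since October 31, 2002 is a Thursday and not a holiday, the date is unchanged.
The 60-calendar-day extension moves the deadline from October 31, 2002 to December 30, 2002.
December 30, 2002 is a Monday and not a listed holiday, so it stands.
Deadline: December 30, 2002.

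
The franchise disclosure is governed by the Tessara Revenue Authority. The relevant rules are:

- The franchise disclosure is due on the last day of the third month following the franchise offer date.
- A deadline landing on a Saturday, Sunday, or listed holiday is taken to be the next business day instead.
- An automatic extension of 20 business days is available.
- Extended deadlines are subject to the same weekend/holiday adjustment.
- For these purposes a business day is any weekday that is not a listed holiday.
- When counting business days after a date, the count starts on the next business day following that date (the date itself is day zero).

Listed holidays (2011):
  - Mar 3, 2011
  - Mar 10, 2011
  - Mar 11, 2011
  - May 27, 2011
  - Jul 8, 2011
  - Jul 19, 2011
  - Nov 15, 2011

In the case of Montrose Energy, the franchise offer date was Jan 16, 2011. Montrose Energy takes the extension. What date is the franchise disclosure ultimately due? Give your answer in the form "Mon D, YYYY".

May 31, 2011

The third month after Jan 16, 2011 is April 2011, whose last day is Apr 30, 2011.
Apr 30, 2011 is a Saturday, so it moves to the next business day, May 2, 2011 (Monday).
The 20-business-day extension runs from May 2, 2011 to May 31, 2011.
May 31, 2011 (Tuesday) is already a business day.
The final due date is May 31, 2011.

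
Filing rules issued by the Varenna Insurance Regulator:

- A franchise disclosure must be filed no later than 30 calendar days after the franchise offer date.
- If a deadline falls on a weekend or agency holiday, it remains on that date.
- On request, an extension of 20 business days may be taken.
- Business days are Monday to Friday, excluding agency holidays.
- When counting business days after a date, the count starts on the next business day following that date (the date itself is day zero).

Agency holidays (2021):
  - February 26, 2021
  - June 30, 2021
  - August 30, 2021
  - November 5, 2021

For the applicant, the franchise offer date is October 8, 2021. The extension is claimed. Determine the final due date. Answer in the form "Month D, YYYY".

December 3, 2021

Adding 30 calendar days to October 8, 2021 gives November 7, 2021.
No adjustment is made for weekends or holidays, so November 7, 2021 stands.
The 20-business-day extension runs from November 7, 2021 to December 3, 2021.
December 3, 2021 falls on a Friday. The rules make no weekend/holiday allowance, so it remains December 3, 2021.
The final due date is December 3, 2021.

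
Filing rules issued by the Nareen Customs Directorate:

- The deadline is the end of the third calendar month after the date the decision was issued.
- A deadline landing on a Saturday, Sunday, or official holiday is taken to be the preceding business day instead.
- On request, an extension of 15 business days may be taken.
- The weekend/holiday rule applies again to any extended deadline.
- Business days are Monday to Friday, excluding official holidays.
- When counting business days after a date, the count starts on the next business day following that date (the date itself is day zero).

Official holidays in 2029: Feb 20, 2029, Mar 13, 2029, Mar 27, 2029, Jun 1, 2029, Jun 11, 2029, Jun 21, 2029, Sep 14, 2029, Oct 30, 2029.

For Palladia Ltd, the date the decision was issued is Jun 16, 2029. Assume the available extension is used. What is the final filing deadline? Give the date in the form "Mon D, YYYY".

3 months after Jun 16, 2029 falls in September 2029; the last day of that month is Sep 30, 2029.
Sep 30, 2029 is a Sunday; the preceding business day is Sep 28, 2029 (Friday).
Applying the 15-business-day extension: 15 business days after Sep 28, 2029 is Oct 19, 2029.
Since Oct 19, 2029 is a Friday and not a holiday, the date is unchanged.
Deadline: Oct 19, 2029.

Oct 19, 2029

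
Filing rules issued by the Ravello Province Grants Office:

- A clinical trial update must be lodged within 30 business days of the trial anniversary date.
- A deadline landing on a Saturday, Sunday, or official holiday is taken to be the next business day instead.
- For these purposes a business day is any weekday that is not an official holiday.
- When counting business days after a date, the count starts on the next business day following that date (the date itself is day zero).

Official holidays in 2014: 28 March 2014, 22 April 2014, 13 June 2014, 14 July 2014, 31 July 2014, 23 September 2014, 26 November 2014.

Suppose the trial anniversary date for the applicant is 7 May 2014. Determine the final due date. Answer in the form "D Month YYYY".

Starting the day after 7 May 2014 and counting 30 business days lands on 19 June 2014.
19 June 2014 falls on a Thursday, which is a business day, so no adjustment is needed.
Deadline: 19 June 2014.

19 June 2014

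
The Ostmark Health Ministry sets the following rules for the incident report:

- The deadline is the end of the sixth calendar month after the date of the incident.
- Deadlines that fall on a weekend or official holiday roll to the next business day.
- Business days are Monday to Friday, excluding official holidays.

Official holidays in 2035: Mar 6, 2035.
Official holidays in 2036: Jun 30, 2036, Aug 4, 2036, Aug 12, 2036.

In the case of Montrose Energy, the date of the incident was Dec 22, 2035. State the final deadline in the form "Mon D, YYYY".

Jul 1, 2036

6 months after Dec 22, 2035 is June 2036; that month ends on Jun 30, 2036.
Jun 30, 2036 is a listed holiday; the next business day is Jul 1, 2036 (Tuesday).
Deadline: Jul 1, 2036.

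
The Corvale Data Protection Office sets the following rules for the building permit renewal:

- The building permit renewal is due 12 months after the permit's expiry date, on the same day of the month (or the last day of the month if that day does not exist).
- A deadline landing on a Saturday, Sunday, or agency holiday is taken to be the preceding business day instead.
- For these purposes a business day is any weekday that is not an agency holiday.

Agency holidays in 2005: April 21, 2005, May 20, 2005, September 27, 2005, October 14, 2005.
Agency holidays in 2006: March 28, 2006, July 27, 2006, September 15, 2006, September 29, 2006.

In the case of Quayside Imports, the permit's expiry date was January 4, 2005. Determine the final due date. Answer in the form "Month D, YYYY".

January 4, 2006

12 months after January 4, 2005, on the same day of the month, is January 4, 2006.
January 4, 2006 is a Wednesday and not a listed holiday, so it stands.
The final due date is January 4, 2006.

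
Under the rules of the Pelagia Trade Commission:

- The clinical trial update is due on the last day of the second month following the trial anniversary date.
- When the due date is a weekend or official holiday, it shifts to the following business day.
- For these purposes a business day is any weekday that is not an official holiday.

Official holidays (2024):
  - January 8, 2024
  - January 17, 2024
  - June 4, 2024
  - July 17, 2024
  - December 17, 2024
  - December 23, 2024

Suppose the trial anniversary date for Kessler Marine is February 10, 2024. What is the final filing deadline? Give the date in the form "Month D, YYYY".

April 30, 2024

The second month after February 10, 2024 is April 2024, whose last day is April 30, 2024.
Since April 30, 2024 is a Tuesday and not a holiday, the date is unchanged.
So the filing is due April 30, 2024.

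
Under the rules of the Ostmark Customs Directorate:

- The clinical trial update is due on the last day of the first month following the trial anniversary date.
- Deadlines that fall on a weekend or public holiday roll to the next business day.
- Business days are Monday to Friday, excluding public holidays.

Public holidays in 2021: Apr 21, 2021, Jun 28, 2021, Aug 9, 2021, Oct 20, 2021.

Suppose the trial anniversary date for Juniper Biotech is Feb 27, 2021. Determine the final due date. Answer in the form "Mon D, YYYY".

Mar 31, 2021

1 month after Feb 27, 2021 is March 2021; that month ends on Mar 31, 2021.
Mar 31, 2021 (Wednesday) is already a business day.
The final due date is Mar 31, 2021.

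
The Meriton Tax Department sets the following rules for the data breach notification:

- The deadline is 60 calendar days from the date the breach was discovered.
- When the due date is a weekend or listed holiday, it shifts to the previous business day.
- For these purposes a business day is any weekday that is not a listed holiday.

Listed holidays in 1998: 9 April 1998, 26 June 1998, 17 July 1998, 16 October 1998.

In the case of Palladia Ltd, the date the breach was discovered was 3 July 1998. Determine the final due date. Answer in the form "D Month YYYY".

Trigger date 3 July 1998 + 60 calendar days = 1 September 1998.
Since 1 September 1998 is a Tuesday and not a holiday, the date is unchanged.
So the filing is due 1 September 1998.

1 September 1998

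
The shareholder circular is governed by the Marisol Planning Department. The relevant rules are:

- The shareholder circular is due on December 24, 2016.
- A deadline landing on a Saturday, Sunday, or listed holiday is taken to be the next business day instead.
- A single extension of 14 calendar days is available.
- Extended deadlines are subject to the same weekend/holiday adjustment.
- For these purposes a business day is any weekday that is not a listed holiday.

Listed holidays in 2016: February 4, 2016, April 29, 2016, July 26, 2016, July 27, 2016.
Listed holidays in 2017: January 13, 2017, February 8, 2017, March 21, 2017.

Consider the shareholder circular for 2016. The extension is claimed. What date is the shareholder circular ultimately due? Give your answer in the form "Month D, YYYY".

The statutory due date is December 24, 2016.
Because December 24, 2016 is a Saturday, the deadline becomes December 26, 2016 (Monday).
The 14-calendar-day extension moves the deadline from December 26, 2016 to January 9, 2017.
Since January 9, 2017 is a Monday and not a holiday, the date is unchanged.
Deadline: January 9, 2017.

January 9, 2017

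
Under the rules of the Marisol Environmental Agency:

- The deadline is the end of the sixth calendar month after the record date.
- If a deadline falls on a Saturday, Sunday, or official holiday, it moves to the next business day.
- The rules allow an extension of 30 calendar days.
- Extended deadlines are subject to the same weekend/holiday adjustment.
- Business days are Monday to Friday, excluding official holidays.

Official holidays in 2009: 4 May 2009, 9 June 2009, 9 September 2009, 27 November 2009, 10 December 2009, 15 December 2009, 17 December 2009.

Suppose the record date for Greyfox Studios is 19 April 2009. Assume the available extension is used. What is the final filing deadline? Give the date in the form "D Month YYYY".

6 months after 19 April 2009 falls in October 2009; the last day of that month is 31 October 2009.
31 October 2009 is a Saturday, so it moves to the next business day, 2 November 2009 (Monday).
With the 30-day extension, 2 November 2009 becomes 2 December 2009.
2 December 2009 is a Wednesday and not a listed holiday, so it stands.
Deadline: 2 December 2009.

2 December 2009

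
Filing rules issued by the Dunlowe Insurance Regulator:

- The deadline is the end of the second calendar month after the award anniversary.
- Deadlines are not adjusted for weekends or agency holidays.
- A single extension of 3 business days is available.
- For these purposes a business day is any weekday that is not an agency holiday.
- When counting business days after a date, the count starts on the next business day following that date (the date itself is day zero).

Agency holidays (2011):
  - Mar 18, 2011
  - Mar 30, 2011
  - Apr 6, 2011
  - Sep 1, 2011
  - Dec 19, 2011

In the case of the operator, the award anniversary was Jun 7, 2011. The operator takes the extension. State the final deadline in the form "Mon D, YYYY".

2 months after Jun 7, 2011 falls in August 2011; the last day of that month is Aug 31, 2011.
Aug 31, 2011 falls on a Wednesday. The rules make no weekend/holiday allowance, so it remains Aug 31, 2011.
The 3-business-day extension runs from Aug 31, 2011 to Sep 6, 2011.
Sep 6, 2011 falls on a Tuesday. The rules make no weekend/holiday allowance, so it remains Sep 6, 2011.
So the filing is due Sep 6, 2011.

Sep 6, 2011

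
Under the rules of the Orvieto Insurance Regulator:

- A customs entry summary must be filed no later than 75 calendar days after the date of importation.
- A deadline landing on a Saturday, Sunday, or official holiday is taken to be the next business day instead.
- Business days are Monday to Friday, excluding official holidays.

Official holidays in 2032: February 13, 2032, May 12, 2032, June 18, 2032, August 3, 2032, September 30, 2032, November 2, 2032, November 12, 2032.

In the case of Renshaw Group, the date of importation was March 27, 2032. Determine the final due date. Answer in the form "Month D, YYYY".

June 10, 2032

Adding 75 calendar days to March 27, 2032 gives June 10, 2032.
June 10, 2032 falls on a Thursday, which is a business day, so no adjustment is needed.
Deadline: June 10, 2032.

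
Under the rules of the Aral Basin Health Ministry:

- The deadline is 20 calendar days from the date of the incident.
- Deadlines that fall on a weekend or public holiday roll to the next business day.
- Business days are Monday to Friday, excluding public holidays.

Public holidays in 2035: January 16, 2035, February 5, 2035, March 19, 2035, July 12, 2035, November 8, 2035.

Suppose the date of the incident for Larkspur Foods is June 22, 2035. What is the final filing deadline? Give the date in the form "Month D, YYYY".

Adding 20 calendar days to June 22, 2035 gives July 12, 2035.
July 12, 2035 is a listed holiday, so it moves to the next business day, July 13, 2035 (Friday).
The final due date is July 13, 2035.

July 13, 2035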